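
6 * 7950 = 47700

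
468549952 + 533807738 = 1002357690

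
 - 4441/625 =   -  4441/625 = - 7.11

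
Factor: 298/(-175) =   -  2^1*5^(- 2)*7^( - 1 )*149^1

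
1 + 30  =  31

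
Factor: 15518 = 2^1*7759^1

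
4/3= 1 + 1/3 = 1.33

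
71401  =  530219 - 458818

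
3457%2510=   947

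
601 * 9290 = 5583290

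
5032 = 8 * 629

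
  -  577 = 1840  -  2417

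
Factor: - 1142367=  -  3^1*193^1*1973^1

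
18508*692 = 12807536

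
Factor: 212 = 2^2*53^1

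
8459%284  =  223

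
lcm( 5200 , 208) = 5200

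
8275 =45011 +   -  36736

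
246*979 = 240834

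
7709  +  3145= 10854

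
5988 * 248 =1485024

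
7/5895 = 7/5895 = 0.00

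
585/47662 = 585/47662 = 0.01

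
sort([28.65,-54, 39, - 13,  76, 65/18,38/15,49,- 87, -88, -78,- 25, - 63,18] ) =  [ - 88,  -  87,-78, - 63, - 54,  -  25,- 13,38/15  ,  65/18, 18,28.65,39,49, 76 ]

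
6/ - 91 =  - 6/91 = - 0.07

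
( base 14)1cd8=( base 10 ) 5286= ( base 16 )14a6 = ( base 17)114G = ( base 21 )bkf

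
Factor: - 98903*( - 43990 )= 2^1*5^1*7^1  *53^1*71^1*83^1*199^1 = 4350742970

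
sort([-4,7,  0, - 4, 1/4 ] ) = [ - 4,-4,  0,1/4 , 7]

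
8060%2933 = 2194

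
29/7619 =29/7619 = 0.00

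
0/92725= 0 = 0.00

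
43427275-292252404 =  - 248825129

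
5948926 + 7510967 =13459893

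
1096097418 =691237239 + 404860179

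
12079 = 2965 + 9114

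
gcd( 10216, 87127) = 1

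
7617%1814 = 361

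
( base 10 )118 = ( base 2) 1110110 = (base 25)4I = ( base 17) 6G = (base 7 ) 226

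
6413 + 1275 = 7688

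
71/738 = 71/738 = 0.10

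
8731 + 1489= 10220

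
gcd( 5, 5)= 5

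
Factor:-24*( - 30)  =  720 = 2^4*3^2*5^1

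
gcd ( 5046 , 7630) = 2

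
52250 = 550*95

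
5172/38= 136 + 2/19 = 136.11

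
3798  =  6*633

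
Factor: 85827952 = 2^4*7^1*766321^1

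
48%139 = 48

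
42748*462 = 19749576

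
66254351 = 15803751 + 50450600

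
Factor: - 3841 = - 23^1 * 167^1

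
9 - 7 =2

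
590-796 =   -  206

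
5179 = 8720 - 3541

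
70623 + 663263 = 733886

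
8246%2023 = 154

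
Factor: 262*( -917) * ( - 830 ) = 2^2*5^1*7^1 *83^1*131^2 = 199410820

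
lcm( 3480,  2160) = 62640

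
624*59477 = 37113648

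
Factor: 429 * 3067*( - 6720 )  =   - 8841792960 = - 2^6*3^2* 5^1*7^1 * 11^1*13^1*3067^1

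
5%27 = 5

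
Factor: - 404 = -2^2 * 101^1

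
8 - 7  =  1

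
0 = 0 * 14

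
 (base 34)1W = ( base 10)66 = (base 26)2e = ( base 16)42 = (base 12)56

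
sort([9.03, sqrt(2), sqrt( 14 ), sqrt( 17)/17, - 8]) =[ - 8, sqrt( 17) /17,  sqrt(2 ), sqrt(14),  9.03] 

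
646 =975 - 329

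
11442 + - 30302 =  - 18860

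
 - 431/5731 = - 431/5731 = - 0.08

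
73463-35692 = 37771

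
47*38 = 1786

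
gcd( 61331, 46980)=1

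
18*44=792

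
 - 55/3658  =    -  1 + 3603/3658 = -0.02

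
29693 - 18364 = 11329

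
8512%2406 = 1294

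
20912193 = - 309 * ( - 67677)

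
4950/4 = 2475/2 = 1237.50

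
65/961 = 65/961 = 0.07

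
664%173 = 145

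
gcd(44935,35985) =5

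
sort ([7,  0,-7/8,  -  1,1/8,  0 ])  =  [ - 1, - 7/8 , 0, 0, 1/8, 7] 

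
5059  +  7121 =12180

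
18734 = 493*38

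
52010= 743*70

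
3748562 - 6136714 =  - 2388152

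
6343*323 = 2048789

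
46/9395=46/9395=0.00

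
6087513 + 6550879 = 12638392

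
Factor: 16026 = 2^1*3^1*2671^1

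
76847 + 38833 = 115680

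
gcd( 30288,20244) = 12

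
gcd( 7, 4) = 1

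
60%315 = 60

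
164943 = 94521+70422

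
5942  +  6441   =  12383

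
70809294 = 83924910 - 13115616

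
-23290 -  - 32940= 9650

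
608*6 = 3648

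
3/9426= 1/3142 = 0.00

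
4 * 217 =868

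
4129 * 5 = 20645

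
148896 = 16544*9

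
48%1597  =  48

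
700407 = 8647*81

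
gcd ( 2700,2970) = 270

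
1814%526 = 236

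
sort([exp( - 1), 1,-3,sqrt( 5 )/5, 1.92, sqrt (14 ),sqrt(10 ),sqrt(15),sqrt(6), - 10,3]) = [ - 10, - 3, exp(-1 ), sqrt(5)/5,1,1.92, sqrt(6), 3,sqrt(10),sqrt( 14),sqrt( 15 ) ] 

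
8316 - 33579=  - 25263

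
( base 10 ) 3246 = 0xCAE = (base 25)54L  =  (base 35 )2mq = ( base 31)3BM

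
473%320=153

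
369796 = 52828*7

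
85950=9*9550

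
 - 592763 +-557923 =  - 1150686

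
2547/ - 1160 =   -  2547/1160 = - 2.20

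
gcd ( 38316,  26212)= 4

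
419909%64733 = 31511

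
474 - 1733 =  - 1259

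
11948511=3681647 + 8266864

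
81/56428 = 81/56428  =  0.00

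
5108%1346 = 1070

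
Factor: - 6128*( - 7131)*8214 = 2^5*3^2*37^2*383^1*2377^1 = 358941680352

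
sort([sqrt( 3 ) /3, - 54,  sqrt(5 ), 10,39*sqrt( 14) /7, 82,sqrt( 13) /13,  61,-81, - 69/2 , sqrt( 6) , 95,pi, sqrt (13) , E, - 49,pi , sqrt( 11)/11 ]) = [ - 81, - 54, - 49, - 69/2,sqrt( 13)/13,  sqrt ( 11)/11, sqrt( 3) /3, sqrt(5),  sqrt(6 ),  E,pi,  pi, sqrt( 13), 10, 39*sqrt( 14 ) /7,61,82 , 95]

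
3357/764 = 4 + 301/764 = 4.39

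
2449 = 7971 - 5522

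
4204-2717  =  1487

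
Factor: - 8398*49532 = -415969736 = - 2^3*7^1*13^1*17^1*19^1*29^1 * 61^1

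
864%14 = 10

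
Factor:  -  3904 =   -  2^6* 61^1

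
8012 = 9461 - 1449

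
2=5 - 3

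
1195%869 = 326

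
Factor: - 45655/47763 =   -  3^( - 3)*5^1*23^1* 29^( - 1 ) *61^( - 1 ) * 397^1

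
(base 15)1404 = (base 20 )adj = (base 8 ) 10267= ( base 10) 4279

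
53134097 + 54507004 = 107641101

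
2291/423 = 5  +  176/423= 5.42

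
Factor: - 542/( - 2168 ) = 2^( - 2 ) = 1/4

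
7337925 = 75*97839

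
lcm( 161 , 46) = 322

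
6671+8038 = 14709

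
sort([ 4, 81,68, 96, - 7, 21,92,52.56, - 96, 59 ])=[ - 96, - 7, 4,21,52.56,  59,68,81,  92,96]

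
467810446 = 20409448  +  447400998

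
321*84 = 26964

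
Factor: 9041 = 9041^1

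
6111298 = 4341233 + 1770065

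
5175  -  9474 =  - 4299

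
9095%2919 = 338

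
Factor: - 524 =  - 2^2*131^1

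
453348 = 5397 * 84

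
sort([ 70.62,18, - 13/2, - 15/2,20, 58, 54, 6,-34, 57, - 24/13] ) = [  -  34,-15/2, - 13/2,-24/13 , 6, 18,20, 54,57 , 58, 70.62]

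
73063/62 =73063/62=1178.44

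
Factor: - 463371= - 3^1*257^1*601^1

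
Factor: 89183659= 89183659^1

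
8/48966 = 4/24483= 0.00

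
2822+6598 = 9420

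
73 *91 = 6643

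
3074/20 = 1537/10  =  153.70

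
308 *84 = 25872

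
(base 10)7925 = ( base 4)1323311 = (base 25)CH0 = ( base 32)7NL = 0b1111011110101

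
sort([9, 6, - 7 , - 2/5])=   [ - 7,  -  2/5, 6,9 ] 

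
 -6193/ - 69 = 89 + 52/69 = 89.75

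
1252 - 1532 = -280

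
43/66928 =43/66928 = 0.00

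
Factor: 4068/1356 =3^1  =  3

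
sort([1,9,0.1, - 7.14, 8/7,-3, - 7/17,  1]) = [- 7.14,-3, - 7/17, 0.1, 1,1,8/7,9]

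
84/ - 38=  - 42/19 = - 2.21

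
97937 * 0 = 0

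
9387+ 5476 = 14863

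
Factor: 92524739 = 31^1 *61^1 * 113^1 * 433^1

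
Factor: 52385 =5^1 * 10477^1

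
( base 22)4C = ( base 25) 40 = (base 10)100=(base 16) 64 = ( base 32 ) 34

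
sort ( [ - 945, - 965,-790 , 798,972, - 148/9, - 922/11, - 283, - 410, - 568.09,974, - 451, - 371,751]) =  [ - 965, - 945, - 790, - 568.09, - 451, - 410, - 371,-283, - 922/11, - 148/9,751,798,972 , 974]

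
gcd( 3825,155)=5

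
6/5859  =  2/1953 = 0.00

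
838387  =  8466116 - 7627729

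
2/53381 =2/53381=0.00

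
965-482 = 483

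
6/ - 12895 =- 1 + 12889/12895 =- 0.00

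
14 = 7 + 7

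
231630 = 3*77210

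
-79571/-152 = 79571/152 = 523.49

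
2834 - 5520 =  -2686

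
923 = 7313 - 6390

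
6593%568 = 345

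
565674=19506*29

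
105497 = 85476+20021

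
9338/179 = 52 + 30/179 = 52.17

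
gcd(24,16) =8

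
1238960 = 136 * 9110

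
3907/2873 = 1+1034/2873 = 1.36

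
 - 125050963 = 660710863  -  785761826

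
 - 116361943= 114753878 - 231115821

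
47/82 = 47/82 = 0.57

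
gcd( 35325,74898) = 9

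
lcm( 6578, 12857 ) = 282854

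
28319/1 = 28319 = 28319.00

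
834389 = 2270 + 832119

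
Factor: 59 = 59^1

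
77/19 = 4 + 1/19 = 4.05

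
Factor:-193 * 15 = -2895 = -3^1*5^1*193^1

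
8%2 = 0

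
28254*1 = 28254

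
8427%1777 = 1319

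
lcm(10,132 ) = 660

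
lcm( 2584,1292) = 2584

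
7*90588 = 634116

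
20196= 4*5049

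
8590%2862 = 4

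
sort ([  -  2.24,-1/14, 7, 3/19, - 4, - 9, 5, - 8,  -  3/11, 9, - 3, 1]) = [ - 9, - 8, - 4, - 3, - 2.24,-3/11,-1/14,3/19,1, 5, 7, 9 ] 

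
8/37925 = 8/37925 = 0.00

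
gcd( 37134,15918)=6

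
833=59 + 774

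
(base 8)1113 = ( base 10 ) 587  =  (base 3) 210202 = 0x24b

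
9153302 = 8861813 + 291489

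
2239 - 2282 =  - 43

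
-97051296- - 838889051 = 741837755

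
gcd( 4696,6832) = 8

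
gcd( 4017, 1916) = 1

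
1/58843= 1/58843=0.00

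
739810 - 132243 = 607567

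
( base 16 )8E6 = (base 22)4FC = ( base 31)2BF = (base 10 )2278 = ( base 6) 14314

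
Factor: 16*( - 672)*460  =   - 4945920 = -  2^11 *3^1*5^1*7^1*23^1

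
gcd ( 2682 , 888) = 6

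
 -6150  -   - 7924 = 1774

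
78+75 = 153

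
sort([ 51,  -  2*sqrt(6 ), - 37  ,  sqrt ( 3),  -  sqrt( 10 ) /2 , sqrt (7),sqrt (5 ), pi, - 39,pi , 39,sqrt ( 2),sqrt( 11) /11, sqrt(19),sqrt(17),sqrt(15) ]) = [-39 , - 37, - 2*sqrt( 6),-sqrt( 10 )/2, sqrt(11)/11,sqrt(2),sqrt( 3),sqrt( 5),sqrt ( 7),pi,pi,sqrt( 15), sqrt( 17 ),sqrt( 19 ),39,  51 ] 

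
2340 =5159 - 2819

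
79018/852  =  39509/426 = 92.74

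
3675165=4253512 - 578347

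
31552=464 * 68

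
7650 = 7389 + 261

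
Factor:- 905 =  - 5^1*181^1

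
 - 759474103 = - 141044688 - 618429415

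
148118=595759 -447641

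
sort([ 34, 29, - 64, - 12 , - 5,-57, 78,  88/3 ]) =[ - 64,  -  57, - 12, - 5, 29 , 88/3, 34,  78]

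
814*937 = 762718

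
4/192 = 1/48 = 0.02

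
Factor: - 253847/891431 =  - 11^1*29^( - 1 )*47^1*59^(-1 )*491^1*521^(-1 ) 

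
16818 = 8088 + 8730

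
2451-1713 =738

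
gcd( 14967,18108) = 9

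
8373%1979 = 457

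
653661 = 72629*9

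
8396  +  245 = 8641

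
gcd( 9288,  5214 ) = 6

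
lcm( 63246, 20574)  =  1707642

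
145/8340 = 29/1668 = 0.02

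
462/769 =462/769=0.60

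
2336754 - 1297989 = 1038765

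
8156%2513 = 617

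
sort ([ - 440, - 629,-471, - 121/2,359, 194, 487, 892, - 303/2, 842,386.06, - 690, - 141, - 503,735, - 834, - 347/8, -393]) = [ - 834,-690, - 629, - 503, - 471, - 440,  -  393,-303/2 , - 141, - 121/2, - 347/8, 194, 359,386.06,487,735,842,892] 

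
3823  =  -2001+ 5824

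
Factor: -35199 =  - 3^2*3911^1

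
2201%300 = 101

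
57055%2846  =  135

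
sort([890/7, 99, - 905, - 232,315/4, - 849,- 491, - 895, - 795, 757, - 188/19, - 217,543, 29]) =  [ - 905, - 895,- 849,-795, - 491, - 232,-217, - 188/19, 29,315/4,  99, 890/7,543,757]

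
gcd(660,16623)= 3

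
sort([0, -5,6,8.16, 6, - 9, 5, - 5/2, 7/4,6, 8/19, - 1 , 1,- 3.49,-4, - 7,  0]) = [ - 9, - 7,  -  5, - 4,-3.49, - 5/2,-1, 0, 0,8/19,1,7/4,5, 6,6,6,8.16 ]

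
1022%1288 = 1022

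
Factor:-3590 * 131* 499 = - 2^1*5^1*131^1*359^1*499^1 = - 234674710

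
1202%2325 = 1202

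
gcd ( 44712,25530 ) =138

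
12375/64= 193+23/64 = 193.36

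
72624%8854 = 1792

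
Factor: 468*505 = 236340  =  2^2*3^2*5^1* 13^1*101^1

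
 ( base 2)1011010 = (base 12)76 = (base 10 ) 90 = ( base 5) 330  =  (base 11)82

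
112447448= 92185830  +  20261618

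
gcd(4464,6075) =9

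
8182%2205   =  1567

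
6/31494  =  1/5249  =  0.00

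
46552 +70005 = 116557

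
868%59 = 42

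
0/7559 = 0 = 0.00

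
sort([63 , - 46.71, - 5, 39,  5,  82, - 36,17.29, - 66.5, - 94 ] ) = [ - 94, - 66.5, - 46.71, - 36, - 5,5,17.29,  39, 63,  82] 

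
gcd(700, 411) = 1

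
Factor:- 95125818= - 2^1*3^1*19^1*59^1*14143^1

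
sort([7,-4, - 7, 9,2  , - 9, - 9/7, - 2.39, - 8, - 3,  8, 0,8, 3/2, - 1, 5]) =[ - 9, - 8, - 7, - 4 , - 3 , - 2.39, - 9/7, - 1, 0,3/2,  2  ,  5, 7 , 8,8,9]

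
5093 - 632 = 4461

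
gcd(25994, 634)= 634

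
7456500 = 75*99420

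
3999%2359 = 1640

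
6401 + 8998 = 15399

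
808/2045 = 808/2045=0.40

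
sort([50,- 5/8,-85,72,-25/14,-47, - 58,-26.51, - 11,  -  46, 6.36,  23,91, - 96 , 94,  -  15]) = [ - 96, - 85, - 58, - 47, - 46,-26.51,  -  15, - 11,  -  25/14, - 5/8,6.36, 23,50, 72,91, 94]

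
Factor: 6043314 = 2^1 * 3^1*773^1*1303^1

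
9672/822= 1612/137  =  11.77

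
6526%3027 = 472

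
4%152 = 4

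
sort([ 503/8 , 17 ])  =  [17,503/8 ] 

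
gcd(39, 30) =3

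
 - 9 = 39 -48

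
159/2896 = 159/2896 = 0.05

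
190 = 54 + 136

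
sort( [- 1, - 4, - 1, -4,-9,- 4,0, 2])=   [ - 9, - 4,-4,-4,-1, -1,  0,2] 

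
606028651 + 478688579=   1084717230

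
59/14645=59/14645 = 0.00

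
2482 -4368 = -1886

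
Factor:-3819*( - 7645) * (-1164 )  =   - 2^2*3^2 *5^1*11^1*19^1*67^1*97^1*139^1 = - 33984440820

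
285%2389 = 285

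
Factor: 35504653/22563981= 2088509/1327293 = 3^( - 3 )*11^(- 1 )*41^(-1)*109^( - 1 )*857^1 * 2437^1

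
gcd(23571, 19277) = 1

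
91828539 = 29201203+62627336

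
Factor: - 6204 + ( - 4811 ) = -11015 = - 5^1*2203^1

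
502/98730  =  251/49365 = 0.01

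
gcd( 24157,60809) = 833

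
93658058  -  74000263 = 19657795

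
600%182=54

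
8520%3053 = 2414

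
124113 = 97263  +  26850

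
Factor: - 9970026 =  - 2^1*3^1*11^1*29^1* 5209^1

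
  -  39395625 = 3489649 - 42885274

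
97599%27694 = 14517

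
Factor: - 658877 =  - 653^1*1009^1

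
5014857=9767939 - 4753082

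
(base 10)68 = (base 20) 38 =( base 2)1000100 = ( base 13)53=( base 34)20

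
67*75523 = 5060041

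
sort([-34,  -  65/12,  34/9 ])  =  [ - 34, - 65/12,34/9] 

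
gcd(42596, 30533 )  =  1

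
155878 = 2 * 77939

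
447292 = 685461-238169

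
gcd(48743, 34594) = 1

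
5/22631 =5/22631 = 0.00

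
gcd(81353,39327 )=1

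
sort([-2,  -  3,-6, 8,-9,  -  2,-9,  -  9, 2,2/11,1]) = [ - 9, - 9,-9,-6, - 3,-2,-2, 2/11, 1 , 2,8]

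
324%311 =13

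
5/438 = 5/438 = 0.01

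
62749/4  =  62749/4 = 15687.25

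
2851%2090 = 761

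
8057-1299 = 6758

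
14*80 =1120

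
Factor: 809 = 809^1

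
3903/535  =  3903/535 = 7.30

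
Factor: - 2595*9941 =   -  25796895 = - 3^1*5^1*173^1*9941^1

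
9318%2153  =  706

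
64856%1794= 272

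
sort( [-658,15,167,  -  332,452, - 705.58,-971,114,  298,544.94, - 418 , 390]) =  [ - 971, - 705.58, - 658,-418,-332, 15,114, 167,298,390, 452, 544.94 ] 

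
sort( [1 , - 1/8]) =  [ - 1/8, 1]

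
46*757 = 34822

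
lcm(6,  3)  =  6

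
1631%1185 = 446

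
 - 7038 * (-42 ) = 295596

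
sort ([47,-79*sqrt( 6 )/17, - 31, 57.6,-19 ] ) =[ - 31, - 19, - 79*sqrt( 6) /17,47, 57.6 ]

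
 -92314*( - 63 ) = 5815782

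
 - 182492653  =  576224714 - 758717367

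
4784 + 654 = 5438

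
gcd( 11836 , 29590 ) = 5918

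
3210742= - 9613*( - 334)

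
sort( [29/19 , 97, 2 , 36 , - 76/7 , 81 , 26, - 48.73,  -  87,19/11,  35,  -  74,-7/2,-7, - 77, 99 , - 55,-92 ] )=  [ - 92, -87, - 77,- 74, - 55, - 48.73,-76/7, - 7,  -  7/2,29/19,  19/11,2, 26,  35, 36,81,97,99] 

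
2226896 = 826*2696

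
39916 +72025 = 111941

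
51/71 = 51/71  =  0.72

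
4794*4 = 19176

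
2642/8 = 1321/4  =  330.25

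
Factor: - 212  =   - 2^2*53^1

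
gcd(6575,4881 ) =1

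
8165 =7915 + 250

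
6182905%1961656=297937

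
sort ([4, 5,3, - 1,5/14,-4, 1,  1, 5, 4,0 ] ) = [ - 4, - 1, 0,5/14, 1,1, 3,4,4, 5,  5 ] 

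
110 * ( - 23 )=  - 2530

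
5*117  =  585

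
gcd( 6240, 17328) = 48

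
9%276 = 9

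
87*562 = 48894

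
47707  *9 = 429363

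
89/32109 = 89/32109 = 0.00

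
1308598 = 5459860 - 4151262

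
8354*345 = 2882130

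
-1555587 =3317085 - 4872672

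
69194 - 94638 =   -  25444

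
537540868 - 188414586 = 349126282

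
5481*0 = 0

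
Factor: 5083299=3^2*13^1*23^1*1889^1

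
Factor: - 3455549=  - 19^1 *181871^1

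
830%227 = 149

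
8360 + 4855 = 13215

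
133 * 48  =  6384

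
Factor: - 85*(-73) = 5^1*17^1 * 73^1 = 6205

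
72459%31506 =9447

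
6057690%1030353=905925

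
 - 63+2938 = 2875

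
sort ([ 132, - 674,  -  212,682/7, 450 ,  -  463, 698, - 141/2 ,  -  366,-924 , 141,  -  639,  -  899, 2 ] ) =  [ - 924,  -  899, -674, - 639, - 463 , - 366, - 212, - 141/2,2,682/7, 132, 141,450,698]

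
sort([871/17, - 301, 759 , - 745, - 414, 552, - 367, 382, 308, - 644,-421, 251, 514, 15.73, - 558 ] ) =[  -  745, - 644,- 558, - 421 , - 414, - 367, - 301,15.73,871/17, 251, 308, 382, 514, 552,759]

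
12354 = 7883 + 4471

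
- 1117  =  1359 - 2476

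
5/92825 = 1/18565 = 0.00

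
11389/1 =11389 = 11389.00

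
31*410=12710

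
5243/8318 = 5243/8318 = 0.63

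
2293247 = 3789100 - 1495853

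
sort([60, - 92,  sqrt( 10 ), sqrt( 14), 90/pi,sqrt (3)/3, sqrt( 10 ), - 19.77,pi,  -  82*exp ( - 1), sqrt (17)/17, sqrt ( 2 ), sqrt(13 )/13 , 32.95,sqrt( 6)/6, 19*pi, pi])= [ - 92, - 82*exp( -1), - 19.77, sqrt(17 )/17,  sqrt(  13)/13, sqrt( 6)/6, sqrt( 3)/3,  sqrt(2 ),  pi,pi, sqrt( 10), sqrt(10 ),sqrt( 14 ),  90/pi, 32.95, 19*pi,60 ] 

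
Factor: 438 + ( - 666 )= -228 = - 2^2*3^1*19^1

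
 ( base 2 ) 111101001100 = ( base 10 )3916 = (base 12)2324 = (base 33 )3jm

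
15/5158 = 15/5158 = 0.00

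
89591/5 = 17918 + 1/5 = 17918.20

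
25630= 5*5126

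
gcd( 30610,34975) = 5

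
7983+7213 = 15196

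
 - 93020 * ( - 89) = 8278780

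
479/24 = 479/24=19.96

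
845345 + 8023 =853368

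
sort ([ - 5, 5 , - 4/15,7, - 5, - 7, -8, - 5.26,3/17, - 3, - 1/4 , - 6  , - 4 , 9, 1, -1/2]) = [ - 8, - 7,  -  6,-5.26, - 5, - 5, - 4, - 3,  -  1/2 , - 4/15, - 1/4,3/17,1,5, 7, 9]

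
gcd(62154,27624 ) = 6906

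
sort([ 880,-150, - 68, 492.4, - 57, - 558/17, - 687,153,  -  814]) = [ - 814, - 687, - 150,-68, - 57, - 558/17,  153,  492.4,880]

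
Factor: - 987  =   - 3^1* 7^1*47^1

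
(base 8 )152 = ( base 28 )3M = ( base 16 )6a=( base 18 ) 5g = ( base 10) 106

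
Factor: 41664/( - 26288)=-84/53 = - 2^2*3^1*7^1*53^(  -  1)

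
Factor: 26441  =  137^1*193^1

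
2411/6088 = 2411/6088= 0.40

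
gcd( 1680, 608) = 16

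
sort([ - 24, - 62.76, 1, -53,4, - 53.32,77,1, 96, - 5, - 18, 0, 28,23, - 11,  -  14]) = [ - 62.76 ,-53.32, - 53, - 24, - 18, - 14,-11,  -  5, 0, 1, 1, 4 , 23,28, 77, 96 ] 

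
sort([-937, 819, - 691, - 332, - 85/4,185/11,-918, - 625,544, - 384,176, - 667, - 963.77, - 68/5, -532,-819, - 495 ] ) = [- 963.77, - 937, - 918, - 819, - 691, - 667, - 625,-532 , - 495, - 384, - 332, - 85/4,  -  68/5, 185/11, 176,544,819]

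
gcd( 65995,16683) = 67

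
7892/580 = 1973/145 =13.61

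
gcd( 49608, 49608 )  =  49608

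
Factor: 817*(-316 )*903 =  - 2^2*3^1*7^1 * 19^1*43^2*79^1 = - 233129316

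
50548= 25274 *2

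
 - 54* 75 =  - 4050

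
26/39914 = 13/19957 =0.00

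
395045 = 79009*5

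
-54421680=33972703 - 88394383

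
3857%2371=1486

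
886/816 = 1 + 35/408 = 1.09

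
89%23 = 20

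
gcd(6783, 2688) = 21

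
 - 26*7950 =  - 206700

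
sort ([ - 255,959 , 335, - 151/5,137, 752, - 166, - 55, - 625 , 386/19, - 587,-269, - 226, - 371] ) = [ - 625, - 587, - 371, -269, - 255, - 226, - 166, - 55 , - 151/5,386/19, 137, 335, 752,959 ]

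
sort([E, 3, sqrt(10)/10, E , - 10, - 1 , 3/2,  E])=[ - 10, - 1,  sqrt ( 10)/10, 3/2, E,E, E  ,  3] 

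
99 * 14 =1386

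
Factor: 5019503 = 281^1 * 17863^1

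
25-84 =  - 59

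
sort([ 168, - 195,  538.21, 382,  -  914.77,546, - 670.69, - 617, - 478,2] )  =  [ - 914.77, - 670.69, - 617, - 478, - 195,  2,168,  382, 538.21, 546 ]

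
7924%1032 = 700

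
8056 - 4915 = 3141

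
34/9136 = 17/4568 = 0.00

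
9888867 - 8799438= 1089429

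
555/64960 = 111/12992 = 0.01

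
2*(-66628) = -133256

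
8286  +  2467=10753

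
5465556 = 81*67476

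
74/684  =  37/342 =0.11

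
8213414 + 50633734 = 58847148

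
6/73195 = 6/73195 = 0.00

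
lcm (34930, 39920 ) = 279440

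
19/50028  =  19/50028 = 0.00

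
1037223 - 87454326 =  - 86417103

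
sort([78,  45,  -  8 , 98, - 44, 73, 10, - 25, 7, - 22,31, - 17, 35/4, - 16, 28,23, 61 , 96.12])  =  [ - 44 , - 25, - 22, - 17, - 16, - 8 , 7, 35/4  ,  10,23, 28, 31, 45, 61 , 73, 78,96.12,98 ]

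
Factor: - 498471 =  - 3^1*166157^1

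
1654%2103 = 1654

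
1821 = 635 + 1186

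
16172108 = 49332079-33159971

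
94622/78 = 1213+4/39 = 1213.10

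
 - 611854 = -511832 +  -100022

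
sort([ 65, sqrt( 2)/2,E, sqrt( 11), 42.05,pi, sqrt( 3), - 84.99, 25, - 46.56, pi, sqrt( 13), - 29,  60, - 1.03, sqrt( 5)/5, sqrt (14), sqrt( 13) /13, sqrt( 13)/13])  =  [ - 84.99  ,-46.56, - 29, - 1.03, sqrt( 13) /13, sqrt( 13 ) /13 , sqrt (5)/5,sqrt(2) /2, sqrt(3), E, pi, pi,sqrt ( 11), sqrt ( 13 ),  sqrt ( 14), 25,42.05  ,  60,65]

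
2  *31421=62842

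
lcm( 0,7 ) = 0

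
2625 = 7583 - 4958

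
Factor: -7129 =  -  7129^1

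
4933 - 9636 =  - 4703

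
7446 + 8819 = 16265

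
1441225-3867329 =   -  2426104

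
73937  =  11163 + 62774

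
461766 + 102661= 564427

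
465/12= 155/4 = 38.75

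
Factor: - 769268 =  - 2^2*192317^1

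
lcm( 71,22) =1562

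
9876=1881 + 7995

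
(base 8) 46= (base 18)22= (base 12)32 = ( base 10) 38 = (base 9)42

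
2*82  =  164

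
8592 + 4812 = 13404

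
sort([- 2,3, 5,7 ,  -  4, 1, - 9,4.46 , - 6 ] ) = [ - 9, - 6,  -  4, - 2, 1,3 , 4.46, 5, 7] 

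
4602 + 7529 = 12131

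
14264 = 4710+9554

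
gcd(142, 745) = 1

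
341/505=341/505 = 0.68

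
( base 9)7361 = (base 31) 5j7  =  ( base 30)601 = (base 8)12431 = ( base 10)5401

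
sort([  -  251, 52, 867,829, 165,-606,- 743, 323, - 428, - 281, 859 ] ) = [ - 743, - 606, - 428, - 281, - 251,52, 165, 323, 829,859  ,  867]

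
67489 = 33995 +33494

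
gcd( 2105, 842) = 421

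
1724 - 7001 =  - 5277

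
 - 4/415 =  - 1 + 411/415 = - 0.01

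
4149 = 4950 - 801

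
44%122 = 44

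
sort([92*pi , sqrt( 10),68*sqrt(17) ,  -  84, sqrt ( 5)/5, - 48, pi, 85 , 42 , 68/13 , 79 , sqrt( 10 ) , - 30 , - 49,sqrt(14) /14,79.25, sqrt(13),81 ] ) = [-84,-49, - 48 ,-30, sqrt(14)/14,  sqrt(5) /5,pi , sqrt( 10 ), sqrt(10 ),sqrt(13 ), 68/13,42,79, 79.25,  81, 85, 68*  sqrt( 17),92*pi] 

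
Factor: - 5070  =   - 2^1*3^1*5^1*13^2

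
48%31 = 17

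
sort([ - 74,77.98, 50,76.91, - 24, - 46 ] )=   [ - 74, - 46 , - 24, 50,76.91,77.98]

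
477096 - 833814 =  - 356718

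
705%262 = 181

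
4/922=2/461= 0.00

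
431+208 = 639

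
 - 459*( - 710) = 325890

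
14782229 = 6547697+8234532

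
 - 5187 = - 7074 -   -  1887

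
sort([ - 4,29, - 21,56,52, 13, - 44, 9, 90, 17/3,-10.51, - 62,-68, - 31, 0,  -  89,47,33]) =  [ - 89,-68 , - 62, - 44, - 31,  -  21,-10.51,  -  4,0,  17/3, 9,13,29,  33,47,52 , 56, 90]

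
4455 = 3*1485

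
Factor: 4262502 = 2^1*3^1*233^1 * 3049^1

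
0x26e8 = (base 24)h70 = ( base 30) B20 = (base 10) 9960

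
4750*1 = 4750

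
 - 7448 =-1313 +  - 6135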